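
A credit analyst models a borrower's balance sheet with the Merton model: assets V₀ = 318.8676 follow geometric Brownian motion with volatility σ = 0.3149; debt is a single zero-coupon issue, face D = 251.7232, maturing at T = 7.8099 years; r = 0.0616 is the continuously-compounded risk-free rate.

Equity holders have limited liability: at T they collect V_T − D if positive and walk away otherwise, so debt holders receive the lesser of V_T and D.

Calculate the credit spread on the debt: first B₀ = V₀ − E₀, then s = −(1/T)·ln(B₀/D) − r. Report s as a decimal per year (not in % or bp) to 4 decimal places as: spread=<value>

Apply the equity-as-call identities (strike 251.7232, horizon 7.8099 years):
d₁ = [ln(V₀/D) + (r + σ²/2)T] / (σ√T)
   = [ln(318.8676/251.7232) + (0.0616 + 0.5·0.3149²)·7.8099] / (0.3149·√7.8099)
   = [0.236446 + 0.868313] / 0.880026 = 1.255371
d₂ = d₁ − σ√T = 1.255371 − 0.880026 = 0.375345
N(d₁) = 0.895328,  N(d₂) = 0.646298,  e^(−rT) = 0.618109
E₀ = V₀·N(d₁) − D·e^(−rT)·N(d₂)
   = 318.8676·0.895328 − 251.7232·0.618109·0.646298 = 184.931949
B₀ = V₀ − E₀ = 318.8676 − 184.931949 = 133.935651
spread = −(1/T)·ln(B₀/D) − r = −(1/7.8099)·ln(133.935651/251.7232) − 0.0616 = 0.01919112

spread=0.0192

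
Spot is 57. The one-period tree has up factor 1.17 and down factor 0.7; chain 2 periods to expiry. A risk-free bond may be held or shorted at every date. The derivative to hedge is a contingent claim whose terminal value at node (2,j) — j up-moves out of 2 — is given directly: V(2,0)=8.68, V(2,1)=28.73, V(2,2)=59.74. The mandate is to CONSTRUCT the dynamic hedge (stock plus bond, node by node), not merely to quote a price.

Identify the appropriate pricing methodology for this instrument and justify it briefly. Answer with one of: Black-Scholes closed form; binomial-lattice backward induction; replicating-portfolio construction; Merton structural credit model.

framework: replicating-portfolio construction

Key observation: since the answer must list Δ and B at each node of the 1.17/0.7 lattice on 57, the replicating-portfolio method — solving the two-state system at every node — is the one that applies.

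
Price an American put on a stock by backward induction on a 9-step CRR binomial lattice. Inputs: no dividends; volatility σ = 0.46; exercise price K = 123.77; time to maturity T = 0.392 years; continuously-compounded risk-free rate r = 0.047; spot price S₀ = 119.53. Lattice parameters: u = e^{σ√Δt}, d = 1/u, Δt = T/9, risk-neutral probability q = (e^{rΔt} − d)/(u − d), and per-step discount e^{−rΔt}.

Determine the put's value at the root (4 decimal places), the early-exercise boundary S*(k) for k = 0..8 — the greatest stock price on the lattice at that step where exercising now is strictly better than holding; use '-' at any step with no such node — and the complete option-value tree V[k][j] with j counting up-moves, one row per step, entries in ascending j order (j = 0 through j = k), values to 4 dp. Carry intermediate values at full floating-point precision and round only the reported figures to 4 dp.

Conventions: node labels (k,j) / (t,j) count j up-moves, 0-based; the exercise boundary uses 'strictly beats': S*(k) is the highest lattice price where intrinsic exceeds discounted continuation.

price = 15.3112
boundary = - - - - 81.4150 89.6185 81.4150 89.6185 98.6486
tree:
15.3112
20.6868 9.7056
27.1406 13.9666 5.2521
34.4840 19.5094 8.1791 2.1869
42.3550 26.3272 12.4004 3.7612 0.5356
49.8075 34.1515 18.1853 6.3509 1.0455 0.0000
56.5779 42.3550 25.5797 10.4625 2.0409 0.0000 0.0000
62.7285 49.8075 34.1515 16.6463 3.9840 0.0000 0.0000 0.0000
68.3161 56.5779 42.3550 25.1214 7.7771 0.0000 0.0000 0.0000 0.0000
73.3922 62.7285 49.8075 34.1515 15.1815 0.0000 0.0000 0.0000 0.0000 0.0000

Δt=0.04356, u=1.10076, d=0.90846, q=0.48667, disc=e^(-rΔt)=0.99795
k=9 terminal: V=max(K-S,0) → 73.3922 62.7285 49.8075 34.1515 15.1815 0.0000 0.0000 0.0000 0.0000 0.0000
k=8: j=0 S=55.4539 intr=68.3161 cont=68.0630 V=68.3161[EX]; j=1 S=67.1921 intr=56.5779 cont=56.3247 V=56.5779[EX]; j=2 S=81.4150 intr=42.3550 cont=42.1019 V=42.3550[EX]; j=3 S=98.6486 intr=25.1214 cont=24.8683 V=25.1214[EX]; j=4 S=119.5300 intr=4.2400 cont=7.7771 V=7.7771[hold]; j=5 S=144.8315 intr=0.0000 cont=0.0000 V=0.0000[hold]; j=6 S=175.4887 intr=0.0000 cont=0.0000 V=0.0000[hold]; j=7 S=212.6353 intr=0.0000 cont=0.0000 V=0.0000[hold]; j=8 S=257.6449 intr=0.0000 cont=0.0000 V=0.0000[hold]  S*(8)=98.6486
k=7: j=0 S=61.0415 intr=62.7285 cont=62.4754 V=62.7285[EX]; j=1 S=73.9625 intr=49.8075 cont=49.5544 V=49.8075[EX]; j=2 S=89.6185 intr=34.1515 cont=33.8984 V=34.1515[EX]; j=3 S=108.5885 intr=15.1815 cont=16.6463 V=16.6463[hold]; j=4 S=131.5740 intr=0.0000 cont=3.9840 V=3.9840[hold]; j=5 S=159.4249 intr=0.0000 cont=0.0000 V=0.0000[hold]; j=6 S=193.1712 intr=0.0000 cont=0.0000 V=0.0000[hold]; j=7 S=234.0607 intr=0.0000 cont=0.0000 V=0.0000[hold]  S*(7)=89.6185
k=6: j=0 S=67.1921 intr=56.5779 cont=56.3247 V=56.5779[EX]; j=1 S=81.4150 intr=42.3550 cont=42.1019 V=42.3550[EX]; j=2 S=98.6486 intr=25.1214 cont=25.5797 V=25.5797[hold]; j=3 S=119.5300 intr=4.2400 cont=10.4625 V=10.4625[hold]; j=4 S=144.8315 intr=0.0000 cont=2.0409 V=2.0409[hold]; j=5 S=175.4887 intr=0.0000 cont=0.0000 V=0.0000[hold]; j=6 S=212.6353 intr=0.0000 cont=0.0000 V=0.0000[hold]  S*(6)=81.4150
k=5: j=0 S=73.9625 intr=49.8075 cont=49.5544 V=49.8075[EX]; j=1 S=89.6185 intr=34.1515 cont=34.1210 V=34.1515[EX]; j=2 S=108.5885 intr=15.1815 cont=18.1853 V=18.1853[hold]; j=3 S=131.5740 intr=0.0000 cont=6.3509 V=6.3509[hold]; j=4 S=159.4249 intr=0.0000 cont=1.0455 V=1.0455[hold]; j=5 S=193.1712 intr=0.0000 cont=0.0000 V=0.0000[hold]  S*(5)=89.6185
k=4: j=0 S=81.4150 intr=42.3550 cont=42.1019 V=42.3550[EX]; j=1 S=98.6486 intr=25.1214 cont=26.3272 V=26.3272[hold]; j=2 S=119.5300 intr=4.2400 cont=12.4004 V=12.4004[hold]; j=3 S=144.8315 intr=0.0000 cont=3.7612 V=3.7612[hold]; j=4 S=175.4887 intr=0.0000 cont=0.5356 V=0.5356[hold]  S*(4)=81.4150
k=3: j=0 S=89.6185 intr=34.1515 cont=34.4840 V=34.4840[hold]; j=1 S=108.5885 intr=15.1815 cont=19.5094 V=19.5094[hold]; j=2 S=131.5740 intr=0.0000 cont=8.1791 V=8.1791[hold]; j=3 S=159.4249 intr=0.0000 cont=2.1869 V=2.1869[hold]  S*(3)=-
k=2: j=0 S=98.6486 intr=25.1214 cont=27.1406 V=27.1406[hold]; j=1 S=119.5300 intr=4.2400 cont=13.9666 V=13.9666[hold]; j=2 S=144.8315 intr=0.0000 cont=5.2521 V=5.2521[hold]  S*(2)=-
k=1: j=0 S=108.5885 intr=15.1815 cont=20.6868 V=20.6868[hold]; j=1 S=131.5740 intr=0.0000 cont=9.7056 V=9.7056[hold]  S*(1)=-
k=0: j=0 S=119.5300 intr=4.2400 cont=15.3112 V=15.3112[hold]  S*(0)=-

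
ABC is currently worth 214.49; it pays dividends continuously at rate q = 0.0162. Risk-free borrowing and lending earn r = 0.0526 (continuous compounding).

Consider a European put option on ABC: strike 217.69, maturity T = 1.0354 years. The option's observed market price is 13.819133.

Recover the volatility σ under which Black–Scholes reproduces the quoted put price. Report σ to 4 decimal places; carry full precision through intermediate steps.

sigma = 0.1904

At σ = 0.1904 the Black–Scholes value reproduces the quote:
σ√T = 0.1904·√1.0354 = 0.193741
d₁ = (ln(S/K) + (r−q+σ²/2)T) / (σ√T) = (ln(214.49/217.69) + (0.0526−0.0162+0.1904²/2)·1.0354) / 0.193741 = (-0.014809 + 0.056456) / 0.193741 = 0.214965
d₂ = d₁ − σ√T = 0.214965 − 0.193741 = 0.021224
e^{−rT} = 0.946994
e^{−qT} = 0.983366
N(−d₁) = 0.414897,  N(−d₂) = 0.491534
V = K·e^{−rT}·N(−d₂) − S·e^{−qT}·N(−d₁) = 101.330251 − 87.511119 = 13.819133 (the observed quote) — the price is monotone increasing in volatility, hence this σ is the only solution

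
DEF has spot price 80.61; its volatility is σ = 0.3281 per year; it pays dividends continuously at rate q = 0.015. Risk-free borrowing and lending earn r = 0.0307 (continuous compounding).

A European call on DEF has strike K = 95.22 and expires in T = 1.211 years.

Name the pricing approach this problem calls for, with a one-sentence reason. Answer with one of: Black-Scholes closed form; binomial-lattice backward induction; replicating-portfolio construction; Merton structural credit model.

Key observation: a European claim on DEF (strike 95.22) — a lognormal (GBM) underlying with constant rate and volatility — has an exact closed-form value; no lattice or capital structure is involved.

framework: Black-Scholes closed form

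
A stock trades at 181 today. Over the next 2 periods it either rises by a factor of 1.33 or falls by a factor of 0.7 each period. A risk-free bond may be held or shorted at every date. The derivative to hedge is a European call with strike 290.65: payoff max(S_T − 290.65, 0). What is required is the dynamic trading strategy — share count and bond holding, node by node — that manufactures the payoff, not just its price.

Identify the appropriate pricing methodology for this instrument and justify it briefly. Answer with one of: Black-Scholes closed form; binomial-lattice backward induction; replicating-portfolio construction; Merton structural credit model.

framework: replicating-portfolio construction

Key observation: the task asks for the hedge itself — share and bond holdings at every node of the 2-period tree on spot 181 with factors 1.33/0.7 — which is exactly what the replicating-portfolio construction produces.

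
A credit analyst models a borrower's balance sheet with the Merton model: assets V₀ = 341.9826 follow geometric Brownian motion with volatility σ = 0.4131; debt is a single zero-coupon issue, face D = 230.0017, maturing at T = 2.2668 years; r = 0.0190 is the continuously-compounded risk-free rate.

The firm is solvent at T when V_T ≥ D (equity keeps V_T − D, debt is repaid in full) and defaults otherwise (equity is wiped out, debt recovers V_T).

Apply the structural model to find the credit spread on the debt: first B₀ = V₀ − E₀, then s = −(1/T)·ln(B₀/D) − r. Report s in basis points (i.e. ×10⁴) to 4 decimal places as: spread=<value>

Work the structural quantities from V₀ = 341.9826 against face 230.0017:
d₁ = [ln(V₀/D) + (r + σ²/2)T] / (σ√T)
   = [ln(341.9826/230.0017) + (0.0190 + 0.5·0.4131²)·2.2668] / (0.4131·√2.2668)
   = [0.396673 + 0.236486] / 0.621959 = 1.018007
d₂ = d₁ − σ√T = 1.018007 − 0.621959 = 0.396048
N(d₁) = 0.845663,  N(d₂) = 0.653965,  e^(−rT) = 0.957845
E₀ = V₀·N(d₁) − D·e^(−rT)·N(d₂)
   = 341.9826·0.845663 − 230.0017·0.957845·0.653965 = 145.129472
B₀ = V₀ − E₀ = 341.9826 − 145.129472 = 196.853128
spread = −(1/T)·ln(B₀/D) − r = −(1/2.2668)·ln(196.853128/230.0017) − 0.0190 = 0.04965572
in basis points: 0.04965572 × 10⁴ = 496.5572 bp

spread=496.5572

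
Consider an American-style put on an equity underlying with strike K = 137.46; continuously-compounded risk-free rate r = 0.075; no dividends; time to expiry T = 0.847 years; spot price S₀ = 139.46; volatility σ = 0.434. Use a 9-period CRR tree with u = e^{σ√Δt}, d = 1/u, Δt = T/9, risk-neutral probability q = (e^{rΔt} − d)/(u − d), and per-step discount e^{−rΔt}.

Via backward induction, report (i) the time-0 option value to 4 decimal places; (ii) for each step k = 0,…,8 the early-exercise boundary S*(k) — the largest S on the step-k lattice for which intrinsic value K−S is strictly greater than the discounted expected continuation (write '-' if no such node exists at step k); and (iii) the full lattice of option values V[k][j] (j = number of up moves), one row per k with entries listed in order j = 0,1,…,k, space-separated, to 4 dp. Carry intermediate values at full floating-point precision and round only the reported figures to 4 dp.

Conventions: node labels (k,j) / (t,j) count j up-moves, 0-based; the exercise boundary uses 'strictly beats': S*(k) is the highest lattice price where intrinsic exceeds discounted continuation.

params: Δt=0.09411 u=1.14241 d=0.87534 q=0.49329 e^(-rΔt)=0.99297
t_9 payoffs: 95.3825 82.5446 65.7898 43.9231 15.3848 0.0000 0.0000 0.0000 0.0000 0.0000
t_8: node(8,0) S=48.0698 payoff=89.3902 vs cont=88.4234 → 89.3902 [stop]  node(8,1) S=62.7360 payoff=74.7240 vs cont=73.7572 → 74.7240 [stop]  node(8,2) S=81.8768 payoff=55.5832 vs cont=54.6164 → 55.5832 [stop]  node(8,3) S=106.8576 payoff=30.6024 vs cont=29.6356 → 30.6024 [stop]  node(8,4) S=139.4600 payoff=0.0000 vs cont=7.7409 → 7.7409 [wait]  node(8,5) S=182.0095 payoff=0.0000 vs cont=0.0000 → 0.0000 [wait]  node(8,6) S=237.5409 payoff=0.0000 vs cont=0.0000 → 0.0000 [wait]  node(8,7) S=310.0150 payoff=0.0000 vs cont=0.0000 → 0.0000 [wait]  node(8,8) S=404.6012 payoff=0.0000 vs cont=0.0000 → 0.0000 [wait]  ⇒ S*(8)=106.8576
t_7: node(7,0) S=54.9154 payoff=82.5446 vs cont=81.5777 → 82.5446 [stop]  node(7,1) S=71.6702 payoff=65.7898 vs cont=64.8230 → 65.7898 [stop]  node(7,2) S=93.5369 payoff=43.9231 vs cont=42.9562 → 43.9231 [stop]  node(7,3) S=122.0752 payoff=15.3848 vs cont=19.1892 → 19.1892 [wait]  node(7,4) S=159.3206 payoff=0.0000 vs cont=3.8948 → 3.8948 [wait]  node(7,5) S=207.9295 payoff=0.0000 vs cont=0.0000 → 0.0000 [wait]  node(7,6) S=271.3692 payoff=0.0000 vs cont=0.0000 → 0.0000 [wait]  node(7,7) S=354.1644 payoff=0.0000 vs cont=0.0000 → 0.0000 [wait]  ⇒ S*(7)=93.5369
t_6: node(6,0) S=62.7360 payoff=74.7240 vs cont=73.7572 → 74.7240 [stop]  node(6,1) S=81.8768 payoff=55.5832 vs cont=54.6164 → 55.5832 [stop]  node(6,2) S=106.8576 payoff=30.6024 vs cont=31.4991 → 31.4991 [wait]  node(6,3) S=139.4600 payoff=0.0000 vs cont=11.5628 → 11.5628 [wait]  node(6,4) S=182.0095 payoff=0.0000 vs cont=1.9597 → 1.9597 [wait]  node(6,5) S=237.5409 payoff=0.0000 vs cont=0.0000 → 0.0000 [wait]  node(6,6) S=310.0150 payoff=0.0000 vs cont=0.0000 → 0.0000 [wait]  ⇒ S*(6)=81.8768
t_5: node(5,0) S=71.6702 payoff=65.7898 vs cont=64.8230 → 65.7898 [stop]  node(5,1) S=93.5369 payoff=43.9231 vs cont=43.3954 → 43.9231 [stop]  node(5,2) S=122.0752 payoff=15.3848 vs cont=21.5124 → 21.5124 [wait]  node(5,3) S=159.3206 payoff=0.0000 vs cont=6.7777 → 6.7777 [wait]  node(5,4) S=207.9295 payoff=0.0000 vs cont=0.9860 → 0.9860 [wait]  node(5,5) S=271.3692 payoff=0.0000 vs cont=0.0000 → 0.0000 [wait]  ⇒ S*(5)=93.5369
t_4: node(4,0) S=81.8768 payoff=55.5832 vs cont=54.6164 → 55.5832 [stop]  node(4,1) S=106.8576 payoff=30.6024 vs cont=32.6370 → 32.6370 [wait]  node(4,2) S=139.4600 payoff=0.0000 vs cont=14.1438 → 14.1438 [wait]  node(4,3) S=182.0095 payoff=0.0000 vs cont=3.8932 → 3.8932 [wait]  node(4,4) S=237.5409 payoff=0.0000 vs cont=0.4961 → 0.4961 [wait]  ⇒ S*(4)=81.8768
t_3: node(3,0) S=93.5369 payoff=43.9231 vs cont=43.9528 → 43.9528 [wait]  node(3,1) S=122.0752 payoff=15.3848 vs cont=23.3492 → 23.3492 [wait]  node(3,2) S=159.3206 payoff=0.0000 vs cont=9.0234 → 9.0234 [wait]  node(3,3) S=207.9295 payoff=0.0000 vs cont=2.2018 → 2.2018 [wait]  ⇒ S*(3)=-
t_2: node(2,0) S=106.8576 payoff=30.6024 vs cont=33.5517 → 33.5517 [wait]  node(2,1) S=139.4600 payoff=0.0000 vs cont=16.1679 → 16.1679 [wait]  node(2,2) S=182.0095 payoff=0.0000 vs cont=5.6186 → 5.6186 [wait]  ⇒ S*(2)=-
t_1: node(1,0) S=122.0752 payoff=15.3848 vs cont=24.8008 → 24.8008 [wait]  node(1,1) S=159.3206 payoff=0.0000 vs cont=10.8870 → 10.8870 [wait]  ⇒ S*(1)=-
t_0: node(0,0) S=139.4600 payoff=0.0000 vs cont=17.8112 → 17.8112 [wait]  ⇒ S*(0)=-

price = 17.8112
boundary = - - - - 81.8768 93.5369 81.8768 93.5369 106.8576
tree:
17.8112
24.8008 10.8870
33.5517 16.1679 5.6186
43.9528 23.3492 9.0234 2.2018
55.5832 32.6370 14.1438 3.8932 0.4961
65.7898 43.9231 21.5124 6.7777 0.9860 0.0000
74.7240 55.5832 31.4991 11.5628 1.9597 0.0000 0.0000
82.5446 65.7898 43.9231 19.1892 3.8948 0.0000 0.0000 0.0000
89.3902 74.7240 55.5832 30.6024 7.7409 0.0000 0.0000 0.0000 0.0000
95.3825 82.5446 65.7898 43.9231 15.3848 0.0000 0.0000 0.0000 0.0000 0.0000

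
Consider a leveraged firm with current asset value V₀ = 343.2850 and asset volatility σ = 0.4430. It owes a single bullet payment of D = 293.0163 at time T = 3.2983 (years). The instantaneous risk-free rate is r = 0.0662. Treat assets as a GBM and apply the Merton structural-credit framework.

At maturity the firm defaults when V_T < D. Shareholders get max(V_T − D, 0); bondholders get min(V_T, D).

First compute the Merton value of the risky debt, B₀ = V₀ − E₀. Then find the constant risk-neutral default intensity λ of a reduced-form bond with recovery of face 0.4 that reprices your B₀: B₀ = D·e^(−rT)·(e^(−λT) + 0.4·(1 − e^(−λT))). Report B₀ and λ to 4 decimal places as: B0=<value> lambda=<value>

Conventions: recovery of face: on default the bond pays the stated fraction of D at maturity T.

B0=189.8788 lambda=0.1183

Apply the equity-as-call identities (strike 293.0163, horizon 3.2983 years):
d₁ = [ln(V₀/D) + (r + σ²/2)T] / (σ√T)
   = [ln(343.2850/293.0163) + (0.0662 + 0.5·0.4430²)·3.2983] / (0.4430·√3.2983)
   = [0.158333 + 0.541991] / 0.804542 = 0.870463
d₂ = d₁ − σ√T = 0.870463 − 0.804542 = 0.065921
N(d₁) = 0.807976,  N(d₂) = 0.526280,  e^(−rT) = 0.803846
E₀ = V₀·N(d₁) − D·e^(−rT)·N(d₂)
   = 343.2850·0.807976 − 293.0163·0.803846·0.526280 = 153.406243
B₀ = V₀ − E₀ = 343.2850 − 153.406243 = 189.878757
e^(−λT) = (B₀·e^(rT)/D − 0.4)/(1 − 0.4) = (189.8788·1.244019/293.0163 − 0.4)/0.6 = 0.67690410
λ = −ln(0.67690410)/3.2983 = 0.118311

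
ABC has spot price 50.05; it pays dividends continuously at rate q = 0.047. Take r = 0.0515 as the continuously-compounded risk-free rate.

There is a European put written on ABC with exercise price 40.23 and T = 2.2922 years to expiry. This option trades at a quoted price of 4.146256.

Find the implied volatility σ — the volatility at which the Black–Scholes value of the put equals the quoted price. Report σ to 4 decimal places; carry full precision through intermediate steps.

At σ = 0.3292 the Black–Scholes value reproduces the quote:
σ√T = 0.3292·√2.2922 = 0.498409
d₁ = (ln(S/K) + (r−q+σ²/2)T) / (σ√T) = (ln(50.05/40.23) + (0.0515−0.047+0.3292²/2)·2.2922) / 0.498409 = (0.218410 + 0.134521) / 0.498409 = 0.708113
d₂ = d₁ − σ√T = 0.708113 − 0.498409 = 0.209704
e^{−rT} = 0.888653
e^{−qT} = 0.897867
N(−d₁) = 0.239437,  N(−d₂) = 0.416949
V = K·e^{−rT}·N(−d₂) − S·e^{−qT}·N(−d₁) = 14.906151 − 10.759895 = 4.146256 (matching the quote); vega is positive throughout, so no other σ reproduces this price

sigma = 0.3292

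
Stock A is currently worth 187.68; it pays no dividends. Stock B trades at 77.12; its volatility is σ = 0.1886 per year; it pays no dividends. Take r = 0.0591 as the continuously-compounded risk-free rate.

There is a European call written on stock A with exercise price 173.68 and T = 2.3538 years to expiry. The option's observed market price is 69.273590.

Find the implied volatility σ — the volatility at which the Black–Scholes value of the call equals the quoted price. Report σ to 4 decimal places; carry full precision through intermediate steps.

At σ = 0.4837 the Black–Scholes value reproduces the quote:
σ√T = 0.4837·√2.3538 = 0.742097
d₁ = (ln(S/K) + (r+σ²/2)T) / (σ√T) = (ln(187.68/173.68) + (0.0591+0.4837²/2)·2.3538) / 0.742097 = (0.077524 + 0.414464) / 0.742097 = 0.662969
d₂ = d₁ − σ√T = 0.662969 − 0.742097 = -0.079128
e^{−rT} = 0.870133
N(d₁) = 0.746325,  N(d₂) = 0.468465
V = S·N(d₁) − K·e^{−rT}·N(d₂) = 140.070249 − 70.796659 = 69.273590 (matching the quote); vega is positive throughout, so no other σ reproduces this price

sigma = 0.4837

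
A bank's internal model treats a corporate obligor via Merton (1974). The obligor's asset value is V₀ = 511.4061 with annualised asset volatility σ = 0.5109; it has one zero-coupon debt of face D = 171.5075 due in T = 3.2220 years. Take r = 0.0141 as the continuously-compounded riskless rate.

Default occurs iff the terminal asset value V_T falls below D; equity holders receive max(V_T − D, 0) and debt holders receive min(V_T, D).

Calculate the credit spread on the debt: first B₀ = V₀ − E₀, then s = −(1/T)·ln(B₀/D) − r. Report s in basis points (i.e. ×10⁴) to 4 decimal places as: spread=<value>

spread=251.2707

Apply the equity-as-call identities (strike 171.5075, horizon 3.2220 years):
d₁ = [ln(V₀/D) + (r + σ²/2)T] / (σ√T)
   = [ln(511.4061/171.5075) + (0.0141 + 0.5·0.5109²)·3.2220] / (0.5109·√3.2220)
   = [1.092537 + 0.465932] / 0.917062 = 1.699415
d₂ = d₁ − σ√T = 1.699415 − 0.917062 = 0.782353
N(d₁) = 0.955379,  N(d₂) = 0.782996,  e^(−rT) = 0.955586
E₀ = V₀·N(d₁) − D·e^(−rT)·N(d₂)
   = 511.4061·0.955379 − 171.5075·0.955586·0.782996 = 360.261442
B₀ = V₀ − E₀ = 511.4061 − 360.261442 = 151.144658
spread = −(1/T)·ln(B₀/D) − r = −(1/3.2220)·ln(151.144658/171.5075) − 0.0141 = 0.02512707
in basis points: 0.02512707 × 10⁴ = 251.2707 bp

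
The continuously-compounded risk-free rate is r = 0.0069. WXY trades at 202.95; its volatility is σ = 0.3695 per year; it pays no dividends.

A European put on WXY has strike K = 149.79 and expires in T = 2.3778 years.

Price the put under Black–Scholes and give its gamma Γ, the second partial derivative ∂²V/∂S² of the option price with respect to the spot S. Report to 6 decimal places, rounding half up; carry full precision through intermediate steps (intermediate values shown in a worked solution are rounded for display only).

σ√T = 0.3695·√2.3778 = 0.569773
d₁ = (ln(S/K) + (r+σ²/2)T) / (σ√T) = (ln(202.95/149.79) + (0.0069+0.3695²/2)·2.3778) / 0.569773 = (0.303725 + 0.178728) / 0.569773 = 0.846745
d₂ = d₁ − σ√T = 0.846745 − 0.569773 = 0.276972
e^{−rT} = 0.983727
N(−d₁) = 0.198569,  N(−d₂) = 0.390901
Put price V = K·e^{−rT}·N(−d₂) − S·N(−d₁) = 57.600192 − 40.299479 = 17.300713
φ(d₁) = (1/√(2π))·e^{−d₁²/2} = 0.278753
Γ = φ(d₁) / (S·σ·√T) = 0.002411

price = 17.300713
Γ = 0.002411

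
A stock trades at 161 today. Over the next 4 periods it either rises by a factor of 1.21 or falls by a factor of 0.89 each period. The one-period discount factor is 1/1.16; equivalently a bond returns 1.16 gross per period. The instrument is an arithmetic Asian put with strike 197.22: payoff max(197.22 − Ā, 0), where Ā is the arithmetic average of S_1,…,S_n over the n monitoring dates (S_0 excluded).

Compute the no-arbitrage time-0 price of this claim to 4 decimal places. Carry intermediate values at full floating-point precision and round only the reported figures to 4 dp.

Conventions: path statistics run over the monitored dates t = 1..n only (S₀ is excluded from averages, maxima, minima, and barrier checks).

price = 1.6636

Set p* = 0.8438 (from d < R < u); the path-dependent value is the discounted p*-expectation over all price paths.
Enumerate all 2^4 = 16 price paths (U = up ×1.21, D = down ×0.89); each path with k up-moves has probability p*^k·(1−p*)^(4−k).
DDDD: Ā=121.3333, payoff=75.8867, prob=0.000596
UDDD: Ā=164.9587, payoff=32.2613, prob=0.003219
DUDD: Ā=152.0787, payoff=45.1413, prob=0.003219
UUDD: Ā=206.7587, payoff=0.0000, prob=0.017381
DDUD: Ā=140.6155, payoff=56.6045, prob=0.003219
UDUD: Ā=191.1739, payoff=6.0461, prob=0.017381
DUUD: Ā=178.2939, payoff=18.9261, prob=0.017381
UUUD: Ā=242.3996, payoff=0.0000, prob=0.093856
DDDU: Ā=130.4133, payoff=66.8067, prob=0.003219
UDDU: Ā=177.3034, payoff=19.9166, prob=0.017381
DUDU: Ā=164.4234, payoff=32.7966, prob=0.017381
UUDU: Ā=223.5420, payoff=0.0000, prob=0.093856
DDUU: Ā=152.9602, payoff=44.2598, prob=0.017381
UDUU: Ā=207.9572, payoff=0.0000, prob=0.093856
DUUU: Ā=195.0772, payoff=2.1428, prob=0.093856
UUUU: Ā=265.2173, payoff=0.0000, prob=0.506822
Price = Σ prob·payoff / R^4 = 3.012188 / 1.810639 = 1.6636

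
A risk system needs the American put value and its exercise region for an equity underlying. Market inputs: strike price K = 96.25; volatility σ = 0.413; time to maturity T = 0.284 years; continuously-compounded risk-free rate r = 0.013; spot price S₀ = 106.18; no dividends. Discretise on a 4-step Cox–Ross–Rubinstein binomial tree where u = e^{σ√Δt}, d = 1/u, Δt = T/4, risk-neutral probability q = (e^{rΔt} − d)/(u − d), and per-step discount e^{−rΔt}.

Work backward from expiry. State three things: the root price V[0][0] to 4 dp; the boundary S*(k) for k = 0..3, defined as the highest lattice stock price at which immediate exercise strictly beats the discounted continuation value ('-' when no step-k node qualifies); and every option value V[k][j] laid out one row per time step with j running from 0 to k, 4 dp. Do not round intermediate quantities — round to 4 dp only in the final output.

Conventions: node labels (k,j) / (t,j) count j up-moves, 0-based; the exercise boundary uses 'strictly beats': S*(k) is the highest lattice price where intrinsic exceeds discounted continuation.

Δt=0.07100  u=1.11633  d=0.89579  q=0.47670  discount=0.99908
step 4 (expiry): payoffs max(K−S,0) = 27.8791 11.0466 0.0000 0.0000 0.0000
step 3: (k=3,j=0): S=76.3245, K−S=19.9255, hold=19.8367 ⇒ V=19.9255 exercise | (k=3,j=1): S=95.1152, K−S=1.1348, hold=5.7753 ⇒ V=5.7753 continue | (k=3,j=2): S=118.5320, K−S=0.0000, hold=0.0000 ⇒ V=0.0000 continue | (k=3,j=3): S=147.7139, K−S=0.0000, hold=0.0000 ⇒ V=0.0000 continue  boundary S*=76.3245
step 2: (k=2,j=0): S=85.2034, K−S=11.0466, hold=13.1679 ⇒ V=13.1679 continue | (k=2,j=1): S=106.1800, K−S=0.0000, hold=3.0194 ⇒ V=3.0194 continue | (k=2,j=2): S=132.3209, K−S=0.0000, hold=0.0000 ⇒ V=0.0000 continue  boundary S*=-
step 1: (k=1,j=0): S=95.1152, K−S=1.1348, hold=8.3224 ⇒ V=8.3224 continue | (k=1,j=1): S=118.5320, K−S=0.0000, hold=1.5786 ⇒ V=1.5786 continue  boundary S*=-
step 0: (k=0,j=0): S=106.1800, K−S=0.0000, hold=5.1029 ⇒ V=5.1029 continue  boundary S*=-

price = 5.1029
boundary = - - - 76.3245
tree:
5.1029
8.3224 1.5786
13.1679 3.0194 0.0000
19.9255 5.7753 0.0000 0.0000
27.8791 11.0466 0.0000 0.0000 0.0000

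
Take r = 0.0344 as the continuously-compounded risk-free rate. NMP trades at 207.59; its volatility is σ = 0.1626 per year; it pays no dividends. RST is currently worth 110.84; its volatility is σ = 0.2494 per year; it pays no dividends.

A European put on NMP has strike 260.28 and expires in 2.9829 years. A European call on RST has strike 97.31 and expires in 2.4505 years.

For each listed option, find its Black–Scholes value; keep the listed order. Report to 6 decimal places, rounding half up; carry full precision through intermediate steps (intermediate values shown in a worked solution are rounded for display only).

[NMP put K=260.28]
σ√T = 0.1626·√2.9829 = 0.280828
d₁ = (ln(S/K) + (r+σ²/2)T) / (σ√T) = (ln(207.59/260.28) + (0.0344+0.1626²/2)·2.9829) / 0.280828 = (-0.226193 + 0.142044) / 0.280828 = -0.299647
d₂ = d₁ − σ√T = -0.299647 − 0.280828 = -0.580475
e^{−rT} = 0.902477
N(−d₁) = 0.617777,  N(−d₂) = 0.719203
price = K·e^{−rT}·N(−d₂) − S·N(−d₁) = 168.938401 − 128.244277 = 40.694125
[RST call K=97.31]
σ√T = 0.2494·√2.4505 = 0.390413
d₁ = (ln(S/K) + (r+σ²/2)T) / (σ√T) = (ln(110.84/97.31) + (0.0344+0.2494²/2)·2.4505) / 0.390413 = (0.130186 + 0.160508) / 0.390413 = 0.744582
d₂ = d₁ − σ√T = 0.744582 − 0.390413 = 0.354169
e^{−rT} = 0.919158
N(d₁) = 0.771738,  N(d₂) = 0.638394
price = S·N(d₁) − K·e^{−rT}·N(d₂) = 85.539413 − 57.100048 = 28.439365

price(NMP put K=260.28) = 40.694125
price(RST call K=97.31) = 28.439365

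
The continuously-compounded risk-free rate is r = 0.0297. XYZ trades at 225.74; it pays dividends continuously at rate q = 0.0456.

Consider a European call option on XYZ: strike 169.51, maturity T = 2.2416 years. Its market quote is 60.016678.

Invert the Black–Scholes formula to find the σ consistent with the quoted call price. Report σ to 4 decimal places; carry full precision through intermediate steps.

At σ = 0.3048 the Black–Scholes value reproduces the quote:
σ√T = 0.3048·√2.2416 = 0.456346
d₁ = (ln(S/K) + (r−q+σ²/2)T) / (σ√T) = (ln(225.74/169.51) + (0.0297−0.0456+0.3048²/2)·2.2416) / 0.456346 = (0.286472 + 0.068484) / 0.456346 = 0.777823
d₂ = d₁ − σ√T = 0.777823 − 0.456346 = 0.321477
e^{−rT} = 0.935592
e^{−qT} = 0.902834
N(d₁) = 0.781663,  N(d₂) = 0.626076
V = S·e^{−qT}·N(d₁) − K·e^{−rT}·N(d₂) = 159.307419 − 99.290741 = 60.016678 (the quoted price), and the Black–Scholes price is strictly increasing in σ, so σ is unique

sigma = 0.3048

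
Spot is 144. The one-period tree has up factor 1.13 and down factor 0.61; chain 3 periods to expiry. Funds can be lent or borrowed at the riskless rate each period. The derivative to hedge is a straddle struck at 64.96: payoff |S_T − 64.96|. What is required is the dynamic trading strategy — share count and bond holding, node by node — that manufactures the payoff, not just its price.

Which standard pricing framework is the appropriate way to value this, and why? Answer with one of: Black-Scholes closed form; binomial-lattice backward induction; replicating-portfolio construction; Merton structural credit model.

framework: replicating-portfolio construction

Key observation: the task asks for the hedge itself — share and bond holdings at every node of the 3-period tree on spot 144 with factors 1.13/0.61 — which is exactly what the replicating-portfolio construction produces.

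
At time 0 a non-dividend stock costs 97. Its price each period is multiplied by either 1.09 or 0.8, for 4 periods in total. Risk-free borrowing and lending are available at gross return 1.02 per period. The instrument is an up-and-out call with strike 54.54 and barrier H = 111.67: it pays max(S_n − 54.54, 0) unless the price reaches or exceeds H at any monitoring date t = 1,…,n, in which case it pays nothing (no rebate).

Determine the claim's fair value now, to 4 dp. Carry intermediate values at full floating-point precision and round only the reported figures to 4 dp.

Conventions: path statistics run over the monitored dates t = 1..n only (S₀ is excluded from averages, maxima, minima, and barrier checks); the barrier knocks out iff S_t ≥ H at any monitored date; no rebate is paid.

Set p* = 0.7586 (from d < R < u); the path-dependent value is the discounted p*-expectation over all price paths.
Enumerate all 2^4 = 16 price paths (U = up ×1.09, D = down ×0.8); each path with k up-moves has probability p*^k·(1−p*)^(4−k).
DDDD: M=77.6000, payoff=0.0000, prob=0.003395
UDDD: M=105.7300, payoff=0.0000, prob=0.010669
DUDD: M=84.5840, payoff=0.0000, prob=0.010669
UUDD: M=115.2457, payoff=0.0000, prob=0.033531
DDUD: M=77.6000, payoff=0.0000, prob=0.010669
UDUD: M=105.7300, payoff=19.2172, prob=0.033531
DUUD: M=92.1966, payoff=19.2172, prob=0.033531
UUUD: M=125.6178, payoff=0.0000, prob=0.105384
DDDU: M=77.6000, payoff=0.0000, prob=0.010669
UDDU: M=105.7300, payoff=19.2172, prob=0.033531
DUDU: M=84.5840, payoff=19.2172, prob=0.033531
UUDU: M=115.2457, payoff=0.0000, prob=0.105384
DDUU: M=77.6000, payoff=19.2172, prob=0.033531
UDUU: M=105.7300, payoff=45.9543, prob=0.105384
DUUU: M=100.4943, payoff=45.9543, prob=0.105384
UUUU: M=136.9234, payoff=0.0000, prob=0.331206
Price = Σ prob·payoff / R^4 = 12.907562 / 1.082432 = 11.9246

price = 11.9246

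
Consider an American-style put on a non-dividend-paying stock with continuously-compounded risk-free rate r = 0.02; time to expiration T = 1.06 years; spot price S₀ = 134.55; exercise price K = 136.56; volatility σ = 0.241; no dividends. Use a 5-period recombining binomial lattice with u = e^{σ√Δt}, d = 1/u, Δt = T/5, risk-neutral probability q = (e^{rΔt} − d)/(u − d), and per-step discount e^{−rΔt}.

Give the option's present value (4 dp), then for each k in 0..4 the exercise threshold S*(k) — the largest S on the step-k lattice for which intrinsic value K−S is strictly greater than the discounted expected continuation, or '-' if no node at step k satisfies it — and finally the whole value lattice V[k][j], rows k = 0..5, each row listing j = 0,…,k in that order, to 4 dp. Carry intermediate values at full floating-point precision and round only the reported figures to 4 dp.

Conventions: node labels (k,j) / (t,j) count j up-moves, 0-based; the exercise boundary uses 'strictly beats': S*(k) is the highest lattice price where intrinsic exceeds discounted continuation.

price = 13.7124
boundary = - - - 96.4516 107.7708
tree:
13.7124
20.4881 6.8179
29.4048 11.4361 2.0969
40.1084 18.5806 4.1403 0.0000
50.2387 28.7892 8.1751 0.0000 0.0000
59.3050 40.1084 16.1417 0.0000 0.0000 0.0000

Δt=0.21200  u=1.11736  d=0.89497  q=0.49139  discount=0.99577
step 5 (expiry): payoffs max(K−S,0) = 59.3050 40.1084 16.1417 0.0000 0.0000 0.0000
step 4: (k=4,j=0): S=86.3213, K−S=50.2387, hold=49.6609 ⇒ V=50.2387 exercise | (k=4,j=1): S=107.7708, K−S=28.7892, hold=28.2114 ⇒ V=28.7892 exercise | (k=4,j=2): S=134.5500, K−S=2.0100, hold=8.1751 ⇒ V=8.1751 continue | (k=4,j=3): S=167.9834, K−S=0.0000, hold=0.0000 ⇒ V=0.0000 continue | (k=4,j=4): S=209.7245, K−S=0.0000, hold=0.0000 ⇒ V=0.0000 continue  boundary S*=107.7708
step 3: (k=3,j=0): S=96.4516, K−S=40.1084, hold=39.5306 ⇒ V=40.1084 exercise | (k=3,j=1): S=120.4183, K−S=16.1417, hold=18.5806 ⇒ V=18.5806 continue | (k=3,j=2): S=150.3402, K−S=0.0000, hold=4.1403 ⇒ V=4.1403 continue | (k=3,j=3): S=187.6972, K−S=0.0000, hold=0.0000 ⇒ V=0.0000 continue  boundary S*=96.4516
step 2: (k=2,j=0): S=107.7708, K−S=28.7892, hold=29.4048 ⇒ V=29.4048 continue | (k=2,j=1): S=134.5500, K−S=2.0100, hold=11.4361 ⇒ V=11.4361 continue | (k=2,j=2): S=167.9834, K−S=0.0000, hold=2.0969 ⇒ V=2.0969 continue  boundary S*=-
step 1: (k=1,j=0): S=120.4183, K−S=16.1417, hold=20.4881 ⇒ V=20.4881 continue | (k=1,j=1): S=150.3402, K−S=0.0000, hold=6.8179 ⇒ V=6.8179 continue  boundary S*=-
step 0: (k=0,j=0): S=134.5500, K−S=2.0100, hold=13.7124 ⇒ V=13.7124 continue  boundary S*=-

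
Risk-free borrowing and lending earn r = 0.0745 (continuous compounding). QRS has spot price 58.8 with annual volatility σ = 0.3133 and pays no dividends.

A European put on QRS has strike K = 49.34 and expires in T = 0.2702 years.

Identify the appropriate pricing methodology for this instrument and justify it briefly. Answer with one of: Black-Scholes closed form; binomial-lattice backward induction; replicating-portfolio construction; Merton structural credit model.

framework: Black-Scholes closed form

Key observation: a European-exercise option on QRS struck at 49.34 — a GBM underlying with constant parameters — admits an analytic price: the data contain no early exercise, no discrete tree, no debt structure.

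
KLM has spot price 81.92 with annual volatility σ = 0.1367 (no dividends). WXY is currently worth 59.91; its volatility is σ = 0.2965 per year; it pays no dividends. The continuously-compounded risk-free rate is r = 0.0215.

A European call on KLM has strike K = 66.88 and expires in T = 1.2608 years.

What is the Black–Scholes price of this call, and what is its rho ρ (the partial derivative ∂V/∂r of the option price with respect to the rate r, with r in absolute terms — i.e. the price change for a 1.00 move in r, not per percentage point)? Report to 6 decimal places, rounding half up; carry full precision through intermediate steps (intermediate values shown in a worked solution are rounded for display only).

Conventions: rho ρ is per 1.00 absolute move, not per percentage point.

price = 17.157784
ρ = 75.698335

σ√T = 0.1367·√1.2608 = 0.153494
d₁ = (ln(S/K) + (r+σ²/2)T) / (σ√T) = (ln(81.92/66.88) + (0.0215+0.1367²/2)·1.2608) / 0.153494 = (0.202843 + 0.038887) / 0.153494 = 1.574853
d₂ = d₁ − σ√T = 1.574853 − 0.153494 = 1.421359
e^{−rT} = 0.973257
N(d₁) = 0.942355,  N(d₂) = 0.922394
Call price V = S·N(d₁) − K·e^{−rT}·N(d₂) = 77.197706 − 60.039923 = 17.157784
ρ = K·T·e^{−rT}·N(d₂) = 75.698335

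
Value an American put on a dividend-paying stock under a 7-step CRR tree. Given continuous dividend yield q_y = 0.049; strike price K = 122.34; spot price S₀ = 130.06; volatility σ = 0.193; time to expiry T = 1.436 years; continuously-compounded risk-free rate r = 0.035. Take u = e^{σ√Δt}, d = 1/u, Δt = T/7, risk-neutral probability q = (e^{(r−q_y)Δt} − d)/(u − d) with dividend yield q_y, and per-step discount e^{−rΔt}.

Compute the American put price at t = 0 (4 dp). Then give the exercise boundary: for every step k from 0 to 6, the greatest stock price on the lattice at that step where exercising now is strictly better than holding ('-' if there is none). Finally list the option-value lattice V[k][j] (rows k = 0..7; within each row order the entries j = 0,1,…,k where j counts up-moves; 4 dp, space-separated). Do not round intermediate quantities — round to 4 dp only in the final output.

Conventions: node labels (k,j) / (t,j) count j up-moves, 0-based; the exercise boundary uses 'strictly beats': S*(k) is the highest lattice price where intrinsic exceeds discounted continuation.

params: Δt=0.20514 u=1.09135 d=0.91630 q=0.46178 e^(-rΔt)=0.99285
t_7 payoffs: 51.8062 38.3312 22.2819 3.1664 0.0000 0.0000 0.0000 0.0000
t_6: node(6,0) S=76.9770 payoff=45.3630 vs cont=45.2577 → 45.3630 [stop]  node(6,1) S=91.6829 payoff=30.6571 vs cont=30.6988 → 30.6988 [wait]  node(6,2) S=109.1984 payoff=13.1416 vs cont=13.3585 → 13.3585 [wait]  node(6,3) S=130.0600 payoff=0.0000 vs cont=1.6921 → 1.6921 [wait]  node(6,4) S=154.9071 payoff=0.0000 vs cont=0.0000 → 0.0000 [wait]  node(6,5) S=184.5011 payoff=0.0000 vs cont=0.0000 → 0.0000 [wait]  node(6,6) S=219.7489 payoff=0.0000 vs cont=0.0000 → 0.0000 [wait]  ⇒ S*(6)=76.9770
t_5: node(5,0) S=84.0088 payoff=38.3312 vs cont=38.3153 → 38.3312 [stop]  node(5,1) S=100.0581 payoff=22.2819 vs cont=22.5291 → 22.5291 [wait]  node(5,2) S=119.1736 payoff=3.1664 vs cont=7.9142 → 7.9142 [wait]  node(5,3) S=141.9409 payoff=0.0000 vs cont=0.9042 → 0.9042 [wait]  node(5,4) S=169.0578 payoff=0.0000 vs cont=0.0000 → 0.0000 [wait]  node(5,5) S=201.3552 payoff=0.0000 vs cont=0.0000 → 0.0000 [wait]  ⇒ S*(5)=84.0088
t_4: node(4,0) S=91.6829 payoff=30.6571 vs cont=30.8121 → 30.8121 [wait]  node(4,1) S=109.1984 payoff=13.1416 vs cont=15.6674 → 15.6674 [wait]  node(4,2) S=130.0600 payoff=0.0000 vs cont=4.6437 → 4.6437 [wait]  node(4,3) S=154.9071 payoff=0.0000 vs cont=0.4832 → 0.4832 [wait]  node(4,4) S=184.5011 payoff=0.0000 vs cont=0.0000 → 0.0000 [wait]  ⇒ S*(4)=-
t_3: node(3,0) S=100.0581 payoff=22.2819 vs cont=23.6482 → 23.6482 [wait]  node(3,1) S=119.1736 payoff=3.1664 vs cont=10.5012 → 10.5012 [wait]  node(3,2) S=141.9409 payoff=0.0000 vs cont=2.7030 → 2.7030 [wait]  node(3,3) S=169.0578 payoff=0.0000 vs cont=0.2582 → 0.2582 [wait]  ⇒ S*(3)=-
t_2: node(2,0) S=109.1984 payoff=13.1416 vs cont=17.4515 → 17.4515 [wait]  node(2,1) S=130.0600 payoff=0.0000 vs cont=6.8508 → 6.8508 [wait]  node(2,2) S=154.9071 payoff=0.0000 vs cont=1.5628 → 1.5628 [wait]  ⇒ S*(2)=-
t_1: node(1,0) S=119.1736 payoff=3.1664 vs cont=12.4665 → 12.4665 [wait]  node(1,1) S=141.9409 payoff=0.0000 vs cont=4.3774 → 4.3774 [wait]  ⇒ S*(1)=-
t_0: node(0,0) S=130.0600 payoff=0.0000 vs cont=8.6687 → 8.6687 [wait]  ⇒ S*(0)=-

price = 8.6687
boundary = - - - - - 84.0088 76.9770
tree:
8.6687
12.4665 4.3774
17.4515 6.8508 1.5628
23.6482 10.5012 2.7030 0.2582
30.8121 15.6674 4.6437 0.4832 0.0000
38.3312 22.5291 7.9142 0.9042 0.0000 0.0000
45.3630 30.6988 13.3585 1.6921 0.0000 0.0000 0.0000
51.8062 38.3312 22.2819 3.1664 0.0000 0.0000 0.0000 0.0000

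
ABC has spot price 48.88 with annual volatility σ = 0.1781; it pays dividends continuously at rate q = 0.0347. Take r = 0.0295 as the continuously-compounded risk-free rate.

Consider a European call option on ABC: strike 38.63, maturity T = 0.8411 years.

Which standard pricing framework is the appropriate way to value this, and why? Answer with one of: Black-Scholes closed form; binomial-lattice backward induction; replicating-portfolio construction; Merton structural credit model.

Key observation: a European claim on ABC (strike 38.63) — a lognormal (GBM) underlying with constant rate and volatility — has an exact closed-form value; no lattice or capital structure is involved.

framework: Black-Scholes closed form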